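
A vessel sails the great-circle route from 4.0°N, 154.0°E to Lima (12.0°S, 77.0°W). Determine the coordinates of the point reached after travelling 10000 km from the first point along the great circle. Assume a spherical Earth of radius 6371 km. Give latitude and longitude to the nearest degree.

≈ 12°S, 117°W

Write both endpoints as unit vectors p₁, p₂ with components (cos φ cos λ, cos φ sin λ, sin φ).
The central angle between the endpoints is δ = arccos(p₁·p₂) ≈ 2.251 rad (128.9°). The total great-circle distance is δ·R ≈ 2.251 × 6371 ≈ 14338 km, so the target fraction is f = 10000/14338 ≈ 0.697.
Interpolate at f ≈ 0.697 with slerp weights a = sin((1−f)δ)/sin δ ≈ 0.809, b = sin(fδ)/sin δ ≈ 1.286.
p = a·p₁ + b·p₂ ≈ (-0.443, -0.871, -0.211); φ = arcsin(p_z) ≈ -12.17°, λ = atan2(p_y, p_x) ≈ -116.93°.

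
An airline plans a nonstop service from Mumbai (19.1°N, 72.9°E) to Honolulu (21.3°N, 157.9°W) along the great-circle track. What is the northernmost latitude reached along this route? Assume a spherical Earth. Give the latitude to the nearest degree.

≈ 41°N

The great circle lies in the plane with unit normal n̂ = (p₁ × p₂)/|p₁ × p₂|.
Here n̂_z ≈ +0.759; the vertex latitude is φ_max = arccos|n̂_z| ≈ 40.6°.
Check via Clairaut: cos φ_max = |cos φ₁| · sin C = cos(19.1°)·sin(53.4°) ≈ 0.759, again giving ≈ 40.6°.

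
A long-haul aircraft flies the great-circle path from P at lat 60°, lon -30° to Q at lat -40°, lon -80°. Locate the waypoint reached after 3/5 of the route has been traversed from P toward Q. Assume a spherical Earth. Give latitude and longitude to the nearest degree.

≈ lat 1°, lon -64°

Write both endpoints as unit vectors p₁, p₂ with components (cos φ cos λ, cos φ sin λ, sin φ).
The central angle between the endpoints is δ = arccos(p₁·p₂) ≈ 1.886 rad (108.1°).
Interpolate at f = 3/5 with slerp weights a = sin((1−f)δ)/sin δ ≈ 0.721, b = sin(fδ)/sin δ ≈ 0.952.
p = a·p₁ + b·p₂ ≈ (0.439, -0.899, 0.012); φ = arcsin(p_z) ≈ 0.68°, λ = atan2(p_y, p_x) ≈ -63.98°.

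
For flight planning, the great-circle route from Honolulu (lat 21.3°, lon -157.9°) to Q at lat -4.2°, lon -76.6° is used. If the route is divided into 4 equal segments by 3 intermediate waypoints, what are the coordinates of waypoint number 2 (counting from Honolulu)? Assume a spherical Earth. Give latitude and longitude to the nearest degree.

≈ lat 11°, lon -116°

Convert each endpoint to a unit vector on the sphere (x = cos φ cos λ, y = cos φ sin λ, z = sin φ).
The central angle between the endpoints is δ = arccos(p₁·p₂) ≈ 1.457 rad (83.5°).
Interpolate at f = 2/4 with slerp weights a = sin((1−f)δ)/sin δ ≈ 0.670, b = sin(fδ)/sin δ ≈ 0.670.
p = a·p₁ + b·p₂ ≈ (-0.423, -0.885, 0.194); φ = arcsin(p_z) ≈ 11.20°, λ = atan2(p_y, p_x) ≈ -115.58°.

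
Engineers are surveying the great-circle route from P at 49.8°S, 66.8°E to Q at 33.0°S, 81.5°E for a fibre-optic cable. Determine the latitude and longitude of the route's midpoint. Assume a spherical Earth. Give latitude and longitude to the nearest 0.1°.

≈ 41.6°S, 75.1°E

The haversine formula gives a central angle δ ≈ 0.349 rad (20.0°) between the endpoints.
Interpolate at f = 1/2 with slerp weights a = sin((1−f)δ)/sin δ ≈ 0.508, b = sin(fδ)/sin δ ≈ 0.508.
p = a·p₁ + b·p₂ ≈ (0.192, 0.722, -0.664); φ = arcsin(p_z) ≈ -41.63°, λ = atan2(p_y, p_x) ≈ 75.11°.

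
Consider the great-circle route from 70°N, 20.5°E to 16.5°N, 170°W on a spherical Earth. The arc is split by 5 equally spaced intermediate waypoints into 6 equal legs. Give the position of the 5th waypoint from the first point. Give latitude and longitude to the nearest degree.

Convert each endpoint to a unit vector on the sphere (x = cos φ cos λ, y = cos φ sin λ, z = sin φ).
The central angle between the endpoints is δ = arccos(p₁·p₂) ≈ 1.626 rad (93.2°).
Interpolate at f = 5/6 with slerp weights a = sin((1−f)δ)/sin δ ≈ 0.268, b = sin(fδ)/sin δ ≈ 0.978.
p = a·p₁ + b·p₂ ≈ (-0.838, -0.131, 0.530); φ = arcsin(p_z) ≈ 32.00°, λ = atan2(p_y, p_x) ≈ -171.13°.

≈ 32°N, 171°W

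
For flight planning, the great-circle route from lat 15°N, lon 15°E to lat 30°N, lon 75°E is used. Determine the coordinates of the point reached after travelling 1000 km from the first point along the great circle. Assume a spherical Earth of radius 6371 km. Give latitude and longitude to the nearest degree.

≈ lat 19°N, lon 24°E

Convert each endpoint to a unit vector on the sphere (x = cos φ cos λ, y = cos φ sin λ, z = sin φ).
The central angle between the endpoints is δ = arccos(p₁·p₂) ≈ 0.991 rad (56.8°). The total great-circle distance is δ·R ≈ 0.991 × 6371 ≈ 6315 km, so the target fraction is f = 1000/6315 ≈ 0.158.
Interpolate at f ≈ 0.158 with slerp weights a = sin((1−f)δ)/sin δ ≈ 0.885, b = sin(fδ)/sin δ ≈ 0.187.
p = a·p₁ + b·p₂ ≈ (0.868, 0.378, 0.323); φ = arcsin(p_z) ≈ 18.82°, λ = atan2(p_y, p_x) ≈ 23.51°.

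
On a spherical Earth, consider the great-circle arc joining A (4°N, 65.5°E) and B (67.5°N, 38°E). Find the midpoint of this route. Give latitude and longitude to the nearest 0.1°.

Convert each endpoint to a unit vector on the sphere (x = cos φ cos λ, y = cos φ sin λ, z = sin φ).
The central angle between the endpoints is δ = arccos(p₁·p₂) ≈ 1.156 rad (66.2°).
Interpolate at f = 1/2 with slerp weights a = sin((1−f)δ)/sin δ ≈ 0.597, b = sin(fδ)/sin δ ≈ 0.597.
p = a·p₁ + b·p₂ ≈ (0.427, 0.683, 0.593); φ = arcsin(p_z) ≈ 36.38°, λ = atan2(p_y, p_x) ≈ 57.97°.

≈ (36.4°N, 58.0°E)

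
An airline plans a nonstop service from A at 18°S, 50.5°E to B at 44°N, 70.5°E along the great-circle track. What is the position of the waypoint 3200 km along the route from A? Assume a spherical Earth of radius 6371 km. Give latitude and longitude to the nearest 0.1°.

≈ 9.8°N, 58.1°E

The haversine formula gives a central angle δ ≈ 1.128 rad (64.6°) between the endpoints. The total great-circle distance is δ·R ≈ 1.128 × 6371 ≈ 7188 km, so the target fraction is f = 3200/7188 ≈ 0.445.
Interpolate at f ≈ 0.445 with slerp weights a = sin((1−f)δ)/sin δ ≈ 0.648, b = sin(fδ)/sin δ ≈ 0.533.
p = a·p₁ + b·p₂ ≈ (0.520, 0.837, 0.170); φ = arcsin(p_z) ≈ 9.77°, λ = atan2(p_y, p_x) ≈ 58.14°.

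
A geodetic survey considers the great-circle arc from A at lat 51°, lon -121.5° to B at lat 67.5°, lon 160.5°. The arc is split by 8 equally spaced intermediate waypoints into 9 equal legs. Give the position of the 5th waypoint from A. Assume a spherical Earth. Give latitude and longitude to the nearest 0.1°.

From cos δ = sin φ₁ sin φ₂ + cos φ₁ cos φ₂ cos Δλ, the central angle is δ ≈ 0.695 rad (39.8°).
Interpolate at f = 5/9 with slerp weights a = sin((1−f)δ)/sin δ ≈ 0.475, b = sin(fδ)/sin δ ≈ 0.588.
p = a·p₁ + b·p₂ ≈ (-0.368, -0.180, 0.912); φ = arcsin(p_z) ≈ 65.81°, λ = atan2(p_y, p_x) ≈ -154.00°.

≈ lat 65.8°, lon -154.0°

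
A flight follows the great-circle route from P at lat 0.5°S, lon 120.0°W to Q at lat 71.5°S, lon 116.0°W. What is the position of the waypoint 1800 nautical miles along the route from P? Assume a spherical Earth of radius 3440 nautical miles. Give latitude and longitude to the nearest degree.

≈ lat 30°S, lon 119°W

Write both endpoints as unit vectors p₁, p₂ with components (cos φ cos λ, cos φ sin λ, sin φ).
The central angle between the endpoints is δ = arccos(p₁·p₂) ≈ 1.240 rad (71.0°). The total great-circle distance is δ·R ≈ 1.240 × 3440 ≈ 4266 nmi, so the target fraction is f = 1800/4266 ≈ 0.422.
Interpolate at f ≈ 0.422 with slerp weights a = sin((1−f)δ)/sin δ ≈ 0.695, b = sin(fδ)/sin δ ≈ 0.528.
p = a·p₁ + b·p₂ ≈ (-0.421, -0.752, -0.507); φ = arcsin(p_z) ≈ -30.47°, λ = atan2(p_y, p_x) ≈ -119.22°.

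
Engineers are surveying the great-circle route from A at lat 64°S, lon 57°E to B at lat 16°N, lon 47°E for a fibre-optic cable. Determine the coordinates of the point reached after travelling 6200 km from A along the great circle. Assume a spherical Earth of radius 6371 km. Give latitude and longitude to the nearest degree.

≈ lat 9°S, lon 49°E

Write both endpoints as unit vectors p₁, p₂ with components (cos φ cos λ, cos φ sin λ, sin φ).
The central angle between the endpoints is δ = arccos(p₁·p₂) ≈ 1.403 rad (80.4°). The total great-circle distance is δ·R ≈ 1.403 × 6371 ≈ 8937 km, so the target fraction is f = 6200/8937 ≈ 0.694.
Interpolate at f ≈ 0.694 with slerp weights a = sin((1−f)δ)/sin δ ≈ 0.422, b = sin(fδ)/sin δ ≈ 0.838.
p = a·p₁ + b·p₂ ≈ (0.651, 0.745, -0.149); φ = arcsin(p_z) ≈ -8.55°, λ = atan2(p_y, p_x) ≈ 48.86°.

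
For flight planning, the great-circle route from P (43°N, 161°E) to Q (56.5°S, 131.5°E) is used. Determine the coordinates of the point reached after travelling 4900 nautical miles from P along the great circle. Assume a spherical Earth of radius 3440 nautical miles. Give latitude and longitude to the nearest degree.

≈ (37°S, 141°E)

From cos δ = sin φ₁ sin φ₂ + cos φ₁ cos φ₂ cos Δλ, the central angle is δ ≈ 1.790 rad (102.6°). The total great-circle distance is δ·R ≈ 1.790 × 3440 ≈ 6157 nmi, so the target fraction is f = 4900/6157 ≈ 0.796.
Interpolate at f ≈ 0.796 with slerp weights a = sin((1−f)δ)/sin δ ≈ 0.366, b = sin(fδ)/sin δ ≈ 1.014.
p = a·p₁ + b·p₂ ≈ (-0.624, 0.506, -0.595); φ = arcsin(p_z) ≈ -36.54°, λ = atan2(p_y, p_x) ≈ 140.95°.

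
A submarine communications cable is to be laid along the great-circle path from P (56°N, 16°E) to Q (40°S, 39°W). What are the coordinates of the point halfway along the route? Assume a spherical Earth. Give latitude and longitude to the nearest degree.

The haversine formula gives a central angle δ ≈ 1.862 rad (106.7°) between the endpoints.
Interpolate at f = 1/2 with slerp weights a = sin((1−f)δ)/sin δ ≈ 0.838, b = sin(fδ)/sin δ ≈ 0.838.
p = a·p₁ + b·p₂ ≈ (0.949, -0.275, 0.156); φ = arcsin(p_z) ≈ 8.97°, λ = atan2(p_y, p_x) ≈ -16.15°.

≈ (9°N, 16°W)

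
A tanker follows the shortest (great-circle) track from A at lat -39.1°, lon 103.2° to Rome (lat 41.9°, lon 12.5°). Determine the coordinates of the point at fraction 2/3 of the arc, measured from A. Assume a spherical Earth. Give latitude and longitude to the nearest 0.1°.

≈ lat 16.6°, lon 46.4°

From cos δ = sin φ₁ sin φ₂ + cos φ₁ cos φ₂ cos Δλ, the central angle is δ ≈ 2.013 rad (115.4°).
Interpolate at f = 2/3 with slerp weights a = sin((1−f)δ)/sin δ ≈ 0.688, b = sin(fδ)/sin δ ≈ 1.078.
p = a·p₁ + b·p₂ ≈ (0.661, 0.694, 0.286); φ = arcsin(p_z) ≈ 16.61°, λ = atan2(p_y, p_x) ≈ 46.37°.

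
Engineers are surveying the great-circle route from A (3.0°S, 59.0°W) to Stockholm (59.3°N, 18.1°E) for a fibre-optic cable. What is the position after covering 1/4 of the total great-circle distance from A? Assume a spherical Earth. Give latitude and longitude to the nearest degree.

Write both endpoints as unit vectors p₁, p₂ with components (cos φ cos λ, cos φ sin λ, sin φ).
The central angle between the endpoints is δ = arccos(p₁·p₂) ≈ 1.502 rad (86.1°).
Interpolate at f = 1/4 with slerp weights a = sin((1−f)δ)/sin δ ≈ 0.905, b = sin(fδ)/sin δ ≈ 0.368.
p = a·p₁ + b·p₂ ≈ (0.644, -0.716, 0.269); φ = arcsin(p_z) ≈ 15.59°, λ = atan2(p_y, p_x) ≈ -48.05°.

≈ (16°N, 48°W)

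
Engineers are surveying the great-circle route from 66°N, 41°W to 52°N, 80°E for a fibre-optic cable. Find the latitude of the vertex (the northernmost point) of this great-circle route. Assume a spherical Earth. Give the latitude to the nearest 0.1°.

The great circle lies in the plane with unit normal n̂ = (p₁ × p₂)/|p₁ × p₂|.
Here n̂_z ≈ +0.266; the vertex latitude is φ_max = arccos|n̂_z| ≈ 74.6°.
Check via Clairaut: cos φ_max = |cos φ₁| · sin C = cos(66.0°)·sin(40.9°) ≈ 0.266, again giving ≈ 74.6°.

≈ 74.6°N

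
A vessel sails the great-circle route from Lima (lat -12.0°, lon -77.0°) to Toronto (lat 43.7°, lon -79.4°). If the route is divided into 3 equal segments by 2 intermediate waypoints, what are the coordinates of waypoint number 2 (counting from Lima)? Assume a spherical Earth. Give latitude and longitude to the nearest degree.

≈ lat 25°, lon -78°

The haversine formula gives a central angle δ ≈ 0.973 rad (55.7°) between the endpoints.
Interpolate at f = 2/3 with slerp weights a = sin((1−f)δ)/sin δ ≈ 0.386, b = sin(fδ)/sin δ ≈ 0.731.
p = a·p₁ + b·p₂ ≈ (0.182, -0.887, 0.425); φ = arcsin(p_z) ≈ 25.14°, λ = atan2(p_y, p_x) ≈ -78.40°.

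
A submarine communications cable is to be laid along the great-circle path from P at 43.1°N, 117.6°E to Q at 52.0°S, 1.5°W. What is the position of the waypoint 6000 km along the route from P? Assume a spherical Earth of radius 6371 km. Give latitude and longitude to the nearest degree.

The haversine formula gives a central angle δ ≈ 2.430 rad (139.2°) between the endpoints. The total great-circle distance is δ·R ≈ 2.430 × 6371 ≈ 15479 km, so the target fraction is f = 6000/15479 ≈ 0.388.
Interpolate at f ≈ 0.388 with slerp weights a = sin((1−f)δ)/sin δ ≈ 1.525, b = sin(fδ)/sin δ ≈ 1.238.
p = a·p₁ + b·p₂ ≈ (0.246, 0.967, 0.067); φ = arcsin(p_z) ≈ 3.84°, λ = atan2(p_y, p_x) ≈ 75.74°.

≈ 4°N, 76°E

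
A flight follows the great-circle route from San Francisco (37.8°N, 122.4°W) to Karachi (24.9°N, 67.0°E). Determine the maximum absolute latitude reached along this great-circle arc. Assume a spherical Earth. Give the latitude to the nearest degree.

The great circle lies in the plane with unit normal n̂ = (p₁ × p₂)/|p₁ × p₂|.
Here n̂_z ≈ -0.131; the vertex latitude is φ_max = arccos|n̂_z| ≈ 82.5°.

≈ 82°N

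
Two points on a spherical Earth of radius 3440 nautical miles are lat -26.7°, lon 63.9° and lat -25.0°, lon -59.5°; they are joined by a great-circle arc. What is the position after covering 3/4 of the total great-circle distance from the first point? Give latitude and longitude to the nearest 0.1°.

The haversine formula gives a central angle δ ≈ 1.829 rad (104.8°) between the endpoints.
Interpolate at f = 3/4 with slerp weights a = sin((1−f)δ)/sin δ ≈ 0.457, b = sin(fδ)/sin δ ≈ 1.014.
p = a·p₁ + b·p₂ ≈ (0.646, -0.425, -0.634); φ = arcsin(p_z) ≈ -39.33°, λ = atan2(p_y, p_x) ≈ -33.37°.

≈ lat -39.3°, lon -33.4°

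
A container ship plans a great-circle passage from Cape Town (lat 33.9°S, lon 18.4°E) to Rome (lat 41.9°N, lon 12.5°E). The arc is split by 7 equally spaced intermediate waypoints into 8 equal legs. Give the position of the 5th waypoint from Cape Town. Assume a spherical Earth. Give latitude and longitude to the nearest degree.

Write both endpoints as unit vectors p₁, p₂ with components (cos φ cos λ, cos φ sin λ, sin φ).
The central angle between the endpoints is δ = arccos(p₁·p₂) ≈ 1.326 rad (76.0°).
Interpolate at f = 5/8 with slerp weights a = sin((1−f)δ)/sin δ ≈ 0.492, b = sin(fδ)/sin δ ≈ 0.760.
p = a·p₁ + b·p₂ ≈ (0.939, 0.251, 0.233); φ = arcsin(p_z) ≈ 13.48°, λ = atan2(p_y, p_x) ≈ 14.97°.

≈ lat 13°N, lon 15°E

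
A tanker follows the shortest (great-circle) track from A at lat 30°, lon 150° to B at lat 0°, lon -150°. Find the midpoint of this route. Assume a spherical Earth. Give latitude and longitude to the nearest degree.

≈ lat 17°, lon -178°

The haversine formula gives a central angle δ ≈ 1.123 rad (64.3°) between the endpoints.
Interpolate at f = 1/2 with slerp weights a = sin((1−f)δ)/sin δ ≈ 0.591, b = sin(fδ)/sin δ ≈ 0.591.
p = a·p₁ + b·p₂ ≈ (-0.955, -0.040, 0.295); φ = arcsin(p_z) ≈ 17.18°, λ = atan2(p_y, p_x) ≈ -177.63°.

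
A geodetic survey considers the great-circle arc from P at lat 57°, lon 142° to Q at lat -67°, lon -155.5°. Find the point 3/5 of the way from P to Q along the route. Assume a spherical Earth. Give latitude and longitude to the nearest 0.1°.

Convert each endpoint to a unit vector on the sphere (x = cos φ cos λ, y = cos φ sin λ, z = sin φ).
The central angle between the endpoints is δ = arccos(p₁·p₂) ≈ 2.310 rad (132.4°).
Interpolate at f = 3/5 with slerp weights a = sin((1−f)δ)/sin δ ≈ 1.080, b = sin(fδ)/sin δ ≈ 1.330.
p = a·p₁ + b·p₂ ≈ (-0.936, 0.147, -0.319); φ = arcsin(p_z) ≈ -18.59°, λ = atan2(p_y, p_x) ≈ 171.10°.

≈ lat -18.6°, lon 171.1°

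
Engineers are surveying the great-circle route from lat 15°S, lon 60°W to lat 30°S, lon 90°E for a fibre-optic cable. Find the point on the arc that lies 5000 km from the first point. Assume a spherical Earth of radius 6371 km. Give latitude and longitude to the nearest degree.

From cos δ = sin φ₁ sin φ₂ + cos φ₁ cos φ₂ cos Δλ, the central angle is δ ≈ 2.208 rad (126.5°). The total great-circle distance is δ·R ≈ 2.208 × 6371 ≈ 14068 km, so the target fraction is f = 5000/14068 ≈ 0.355.
Interpolate at f ≈ 0.355 with slerp weights a = sin((1−f)δ)/sin δ ≈ 1.231, b = sin(fδ)/sin δ ≈ 0.879.
p = a·p₁ + b·p₂ ≈ (0.594, -0.268, -0.758); φ = arcsin(p_z) ≈ -49.30°, λ = atan2(p_y, p_x) ≈ -24.27°.

≈ lat 49°S, lon 24°W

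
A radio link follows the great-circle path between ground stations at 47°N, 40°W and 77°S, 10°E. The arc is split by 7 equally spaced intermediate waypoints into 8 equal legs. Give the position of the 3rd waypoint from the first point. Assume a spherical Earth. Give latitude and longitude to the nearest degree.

≈ 0°N, 31°W

Convert each endpoint to a unit vector on the sphere (x = cos φ cos λ, y = cos φ sin λ, z = sin φ).
The central angle between the endpoints is δ = arccos(p₁·p₂) ≈ 2.232 rad (127.9°).
Interpolate at f = 3/8 with slerp weights a = sin((1−f)δ)/sin δ ≈ 1.247, b = sin(fδ)/sin δ ≈ 0.941.
p = a·p₁ + b·p₂ ≈ (0.860, -0.510, -0.004); φ = arcsin(p_z) ≈ -0.25°, λ = atan2(p_y, p_x) ≈ -30.67°.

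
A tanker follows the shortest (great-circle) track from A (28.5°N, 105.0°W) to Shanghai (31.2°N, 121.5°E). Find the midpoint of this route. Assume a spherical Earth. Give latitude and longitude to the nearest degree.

≈ (55°N, 170°W)

Convert each endpoint to a unit vector on the sphere (x = cos φ cos λ, y = cos φ sin λ, z = sin φ).
The central angle between the endpoints is δ = arccos(p₁·p₂) ≈ 1.844 rad (105.7°).
Interpolate at f = 1/2 with slerp weights a = sin((1−f)δ)/sin δ ≈ 0.828, b = sin(fδ)/sin δ ≈ 0.828.
p = a·p₁ + b·p₂ ≈ (-0.558, -0.099, 0.824); φ = arcsin(p_z) ≈ 55.46°, λ = atan2(p_y, p_x) ≈ -169.95°.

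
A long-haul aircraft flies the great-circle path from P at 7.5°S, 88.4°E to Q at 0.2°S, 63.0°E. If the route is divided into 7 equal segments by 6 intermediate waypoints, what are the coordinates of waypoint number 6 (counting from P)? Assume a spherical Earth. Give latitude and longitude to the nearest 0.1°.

≈ 1.3°S, 66.6°E

The haversine formula gives a central angle δ ≈ 0.460 rad (26.4°) between the endpoints.
Interpolate at f = 6/7 with slerp weights a = sin((1−f)δ)/sin δ ≈ 0.148, b = sin(fδ)/sin δ ≈ 0.865.
p = a·p₁ + b·p₂ ≈ (0.397, 0.918, -0.022); φ = arcsin(p_z) ≈ -1.28°, λ = atan2(p_y, p_x) ≈ 66.61°.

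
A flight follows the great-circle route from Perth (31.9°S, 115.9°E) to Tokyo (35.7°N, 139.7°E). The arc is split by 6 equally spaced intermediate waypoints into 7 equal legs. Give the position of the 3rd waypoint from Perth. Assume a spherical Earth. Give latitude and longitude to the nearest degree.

From cos δ = sin φ₁ sin φ₂ + cos φ₁ cos φ₂ cos Δλ, the central angle is δ ≈ 1.242 rad (71.2°).
Interpolate at f = 3/7 with slerp weights a = sin((1−f)δ)/sin δ ≈ 0.689, b = sin(fδ)/sin δ ≈ 0.536.
p = a·p₁ + b·p₂ ≈ (-0.588, 0.808, -0.051); φ = arcsin(p_z) ≈ -2.92°, λ = atan2(p_y, p_x) ≈ 126.04°.

≈ (3°S, 126°E)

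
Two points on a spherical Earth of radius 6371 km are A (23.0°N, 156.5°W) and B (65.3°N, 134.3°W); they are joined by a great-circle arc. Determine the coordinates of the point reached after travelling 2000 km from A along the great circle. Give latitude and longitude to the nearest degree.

≈ (40°N, 151°W)

Write both endpoints as unit vectors p₁, p₂ with components (cos φ cos λ, cos φ sin λ, sin φ).
The central angle between the endpoints is δ = arccos(p₁·p₂) ≈ 0.780 rad (44.7°). The total great-circle distance is δ·R ≈ 0.780 × 6371 ≈ 4968 km, so the target fraction is f = 2000/4968 ≈ 0.403.
Interpolate at f ≈ 0.403 with slerp weights a = sin((1−f)δ)/sin δ ≈ 0.639, b = sin(fδ)/sin δ ≈ 0.439.
p = a·p₁ + b·p₂ ≈ (-0.667, -0.366, 0.649); φ = arcsin(p_z) ≈ 40.44°, λ = atan2(p_y, p_x) ≈ -151.27°.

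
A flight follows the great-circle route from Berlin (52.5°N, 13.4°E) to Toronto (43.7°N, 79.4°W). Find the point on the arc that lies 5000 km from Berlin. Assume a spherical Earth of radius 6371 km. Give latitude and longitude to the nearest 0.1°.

Write both endpoints as unit vectors p₁, p₂ with components (cos φ cos λ, cos φ sin λ, sin φ).
The central angle between the endpoints is δ = arccos(p₁·p₂) ≈ 1.016 rad (58.2°). The total great-circle distance is δ·R ≈ 1.016 × 6371 ≈ 6474 km, so the target fraction is f = 5000/6474 ≈ 0.772.
Interpolate at f ≈ 0.772 with slerp weights a = sin((1−f)δ)/sin δ ≈ 0.270, b = sin(fδ)/sin δ ≈ 0.831.
p = a·p₁ + b·p₂ ≈ (0.270, -0.553, 0.788); φ = arcsin(p_z) ≈ 52.03°, λ = atan2(p_y, p_x) ≈ -63.94°.

≈ (52.0°N, 63.9°W)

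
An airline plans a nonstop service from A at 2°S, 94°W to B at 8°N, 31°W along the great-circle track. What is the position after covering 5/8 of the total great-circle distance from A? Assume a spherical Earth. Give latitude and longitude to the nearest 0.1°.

≈ 4.8°N, 54.8°W

From cos δ = sin φ₁ sin φ₂ + cos φ₁ cos φ₂ cos Δλ, the central angle is δ ≈ 1.110 rad (63.6°).
Interpolate at f = 5/8 with slerp weights a = sin((1−f)δ)/sin δ ≈ 0.451, b = sin(fδ)/sin δ ≈ 0.714.
p = a·p₁ + b·p₂ ≈ (0.575, -0.814, 0.084); φ = arcsin(p_z) ≈ 4.80°, λ = atan2(p_y, p_x) ≈ -54.79°.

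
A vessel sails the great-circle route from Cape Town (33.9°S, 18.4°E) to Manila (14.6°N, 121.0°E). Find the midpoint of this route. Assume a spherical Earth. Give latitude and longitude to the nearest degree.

Convert each endpoint to a unit vector on the sphere (x = cos φ cos λ, y = cos φ sin λ, z = sin φ).
The central angle between the endpoints is δ = arccos(p₁·p₂) ≈ 1.892 rad (108.4°).
Interpolate at f = 1/2 with slerp weights a = sin((1−f)δ)/sin δ ≈ 0.855, b = sin(fδ)/sin δ ≈ 0.855.
p = a·p₁ + b·p₂ ≈ (0.247, 0.933, -0.261); φ = arcsin(p_z) ≈ -15.15°, λ = atan2(p_y, p_x) ≈ 75.16°.

≈ 15°S, 75°E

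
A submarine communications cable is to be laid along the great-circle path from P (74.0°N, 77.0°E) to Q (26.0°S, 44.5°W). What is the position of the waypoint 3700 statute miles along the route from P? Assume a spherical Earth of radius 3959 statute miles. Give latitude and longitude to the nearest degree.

Write both endpoints as unit vectors p₁, p₂ with components (cos φ cos λ, cos φ sin λ, sin φ).
The central angle between the endpoints is δ = arccos(p₁·p₂) ≈ 2.154 rad (123.4°). The total great-circle distance is δ·R ≈ 2.154 × 3959 ≈ 8528 mi, so the target fraction is f = 3700/8528 ≈ 0.434.
Interpolate at f ≈ 0.434 with slerp weights a = sin((1−f)δ)/sin δ ≈ 1.125, b = sin(fδ)/sin δ ≈ 0.964.
p = a·p₁ + b·p₂ ≈ (0.688, -0.305, 0.659); φ = arcsin(p_z) ≈ 41.22°, λ = atan2(p_y, p_x) ≈ -23.92°.

≈ (41°N, 24°W)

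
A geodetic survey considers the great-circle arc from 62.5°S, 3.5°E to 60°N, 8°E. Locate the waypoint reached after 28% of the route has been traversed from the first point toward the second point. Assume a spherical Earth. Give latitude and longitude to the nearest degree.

Convert each endpoint to a unit vector on the sphere (x = cos φ cos λ, y = cos φ sin λ, z = sin φ).
The central angle between the endpoints is δ = arccos(p₁·p₂) ≈ 2.139 rad (122.5°).
Interpolate at f = 0.28 with slerp weights a = sin((1−f)δ)/sin δ ≈ 1.186, b = sin(fδ)/sin δ ≈ 0.669.
p = a·p₁ + b·p₂ ≈ (0.878, 0.080, -0.473); φ = arcsin(p_z) ≈ -28.20°, λ = atan2(p_y, p_x) ≈ 5.21°.

≈ 28°S, 5°E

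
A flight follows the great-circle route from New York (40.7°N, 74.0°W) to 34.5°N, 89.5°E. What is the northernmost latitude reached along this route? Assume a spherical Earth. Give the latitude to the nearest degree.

The great circle lies in the plane with unit normal n̂ = (p₁ × p₂)/|p₁ × p₂|.
Here n̂_z ≈ +0.182; the vertex latitude is φ_max = arccos|n̂_z| ≈ 79.5°.
Check via Clairaut: cos φ_max = |cos φ₁| · sin C = cos(40.7°)·sin(13.9°) ≈ 0.182, again giving ≈ 79.5°.

≈ 79°N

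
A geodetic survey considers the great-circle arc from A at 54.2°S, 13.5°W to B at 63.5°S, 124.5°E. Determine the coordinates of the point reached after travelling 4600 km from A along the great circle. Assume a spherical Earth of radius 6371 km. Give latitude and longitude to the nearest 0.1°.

Convert each endpoint to a unit vector on the sphere (x = cos φ cos λ, y = cos φ sin λ, z = sin φ).
The central angle between the endpoints is δ = arccos(p₁·p₂) ≈ 1.010 rad (57.9°). The total great-circle distance is δ·R ≈ 1.010 × 6371 ≈ 6435 km, so the target fraction is f = 4600/6435 ≈ 0.715.
Interpolate at f ≈ 0.715 with slerp weights a = sin((1−f)δ)/sin δ ≈ 0.335, b = sin(fδ)/sin δ ≈ 0.780.
p = a·p₁ + b·p₂ ≈ (-0.006, 0.241, -0.970); φ = arcsin(p_z) ≈ -76.04°, λ = atan2(p_y, p_x) ≈ 91.54°.

≈ 76.0°S, 91.5°E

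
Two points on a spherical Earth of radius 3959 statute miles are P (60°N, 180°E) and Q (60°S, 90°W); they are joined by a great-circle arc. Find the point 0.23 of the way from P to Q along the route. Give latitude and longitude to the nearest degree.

≈ (34°N, 151°W)

Write both endpoints as unit vectors p₁, p₂ with components (cos φ cos λ, cos φ sin λ, sin φ).
The central angle between the endpoints is δ = arccos(p₁·p₂) ≈ 2.419 rad (138.6°).
Interpolate at f = 0.23 with slerp weights a = sin((1−f)δ)/sin δ ≈ 1.448, b = sin(fδ)/sin δ ≈ 0.798.
p = a·p₁ + b·p₂ ≈ (-0.724, -0.399, 0.563); φ = arcsin(p_z) ≈ 34.23°, λ = atan2(p_y, p_x) ≈ -151.13°.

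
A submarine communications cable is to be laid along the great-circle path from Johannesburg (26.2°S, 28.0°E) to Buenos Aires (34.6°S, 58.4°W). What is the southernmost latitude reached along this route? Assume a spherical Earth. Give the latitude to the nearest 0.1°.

≈ 39.5°S

The great circle lies in the plane with unit normal n̂ = (p₁ × p₂)/|p₁ × p₂|.
Here n̂_z ≈ -0.772; the vertex latitude is φ_max = arccos|n̂_z| ≈ 39.5°.
Check via Clairaut: cos φ_max = |cos φ₁| · sin C = cos(26.2°)·sin(120.6°) ≈ 0.772, again giving ≈ 39.5°.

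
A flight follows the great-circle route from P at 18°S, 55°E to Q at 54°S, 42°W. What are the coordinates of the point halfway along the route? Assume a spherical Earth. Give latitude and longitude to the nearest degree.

Convert each endpoint to a unit vector on the sphere (x = cos φ cos λ, y = cos φ sin λ, z = sin φ).
The central angle between the endpoints is δ = arccos(p₁·p₂) ≈ 1.388 rad (79.5°).
Interpolate at f = 1/2 with slerp weights a = sin((1−f)δ)/sin δ ≈ 0.650, b = sin(fδ)/sin δ ≈ 0.650.
p = a·p₁ + b·p₂ ≈ (0.639, 0.251, -0.727); φ = arcsin(p_z) ≈ -46.65°, λ = atan2(p_y, p_x) ≈ 21.44°.

≈ 47°S, 21°E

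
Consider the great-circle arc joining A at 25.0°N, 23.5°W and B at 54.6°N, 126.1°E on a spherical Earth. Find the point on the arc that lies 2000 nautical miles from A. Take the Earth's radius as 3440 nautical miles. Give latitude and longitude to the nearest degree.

≈ 56°N, 7°W

Convert each endpoint to a unit vector on the sphere (x = cos φ cos λ, y = cos φ sin λ, z = sin φ).
The central angle between the endpoints is δ = arccos(p₁·p₂) ≈ 1.679 rad (96.2°). The total great-circle distance is δ·R ≈ 1.679 × 3440 ≈ 5777 nmi, so the target fraction is f = 2000/5777 ≈ 0.346.
Interpolate at f ≈ 0.346 with slerp weights a = sin((1−f)δ)/sin δ ≈ 0.896, b = sin(fδ)/sin δ ≈ 0.552.
p = a·p₁ + b·p₂ ≈ (0.556, -0.065, 0.829); φ = arcsin(p_z) ≈ 55.97°, λ = atan2(p_y, p_x) ≈ -6.68°.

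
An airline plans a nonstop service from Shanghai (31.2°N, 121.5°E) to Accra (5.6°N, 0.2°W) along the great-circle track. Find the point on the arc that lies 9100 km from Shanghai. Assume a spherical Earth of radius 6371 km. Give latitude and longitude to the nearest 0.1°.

Convert each endpoint to a unit vector on the sphere (x = cos φ cos λ, y = cos φ sin λ, z = sin φ).
The central angle between the endpoints is δ = arccos(p₁·p₂) ≈ 1.979 rad (113.4°). The total great-circle distance is δ·R ≈ 1.979 × 6371 ≈ 12607 km, so the target fraction is f = 9100/12607 ≈ 0.722.
Interpolate at f ≈ 0.722 with slerp weights a = sin((1−f)δ)/sin δ ≈ 0.570, b = sin(fδ)/sin δ ≈ 1.078.
p = a·p₁ + b·p₂ ≈ (0.819, 0.412, 0.400); φ = arcsin(p_z) ≈ 23.60°, λ = atan2(p_y, p_x) ≈ 26.71°.

≈ 23.6°N, 26.7°E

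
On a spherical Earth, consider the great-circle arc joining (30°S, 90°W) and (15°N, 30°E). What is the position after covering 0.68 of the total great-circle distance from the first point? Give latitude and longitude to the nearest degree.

≈ (4°S, 5°W)

From cos δ = sin φ₁ sin φ₂ + cos φ₁ cos φ₂ cos Δλ, the central angle is δ ≈ 2.150 rad (123.2°).
Interpolate at f = 0.68 with slerp weights a = sin((1−f)δ)/sin δ ≈ 0.759, b = sin(fδ)/sin δ ≈ 1.188.
p = a·p₁ + b·p₂ ≈ (0.994, -0.084, -0.072); φ = arcsin(p_z) ≈ -4.13°, λ = atan2(p_y, p_x) ≈ -4.80°.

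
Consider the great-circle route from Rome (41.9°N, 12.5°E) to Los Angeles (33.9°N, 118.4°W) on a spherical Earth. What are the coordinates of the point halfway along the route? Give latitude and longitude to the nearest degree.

≈ 62°N, 60°W

Convert each endpoint to a unit vector on the sphere (x = cos φ cos λ, y = cos φ sin λ, z = sin φ).
The central angle between the endpoints is δ = arccos(p₁·p₂) ≈ 1.603 rad (91.8°).
Interpolate at f = 1/2 with slerp weights a = sin((1−f)δ)/sin δ ≈ 0.719, b = sin(fδ)/sin δ ≈ 0.719.
p = a·p₁ + b·p₂ ≈ (0.239, -0.409, 0.881); φ = arcsin(p_z) ≈ 61.74°, λ = atan2(p_y, p_x) ≈ -59.75°.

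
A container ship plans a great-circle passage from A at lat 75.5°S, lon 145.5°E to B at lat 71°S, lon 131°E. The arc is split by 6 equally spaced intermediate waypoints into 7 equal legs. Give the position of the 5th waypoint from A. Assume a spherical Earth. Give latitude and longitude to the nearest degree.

Write both endpoints as unit vectors p₁, p₂ with components (cos φ cos λ, cos φ sin λ, sin φ).
The central angle between the endpoints is δ = arccos(p₁·p₂) ≈ 0.107 rad (6.1°).
Interpolate at f = 5/7 with slerp weights a = sin((1−f)δ)/sin δ ≈ 0.286, b = sin(fδ)/sin δ ≈ 0.715.
p = a·p₁ + b·p₂ ≈ (-0.212, 0.216, -0.953); φ = arcsin(p_z) ≈ -72.38°, λ = atan2(p_y, p_x) ≈ 134.40°.

≈ lat 72°S, lon 134°E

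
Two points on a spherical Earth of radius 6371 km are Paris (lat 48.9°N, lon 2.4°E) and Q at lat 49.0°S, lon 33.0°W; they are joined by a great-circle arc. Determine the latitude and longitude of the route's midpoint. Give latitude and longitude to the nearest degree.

Convert each endpoint to a unit vector on the sphere (x = cos φ cos λ, y = cos φ sin λ, z = sin φ).
The central angle between the endpoints is δ = arccos(p₁·p₂) ≈ 1.790 rad (102.5°).
Interpolate at f = 1/2 with slerp weights a = sin((1−f)δ)/sin δ ≈ 0.799, b = sin(fδ)/sin δ ≈ 0.799.
p = a·p₁ + b·p₂ ≈ (0.965, -0.264, -0.001); φ = arcsin(p_z) ≈ -0.05°, λ = atan2(p_y, p_x) ≈ -15.28°.

≈ lat 0°N, lon 15°W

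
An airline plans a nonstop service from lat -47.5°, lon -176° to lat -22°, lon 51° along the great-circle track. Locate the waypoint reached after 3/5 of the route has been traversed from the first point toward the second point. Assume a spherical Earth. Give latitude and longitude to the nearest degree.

≈ lat -53°, lon 83°

From cos δ = sin φ₁ sin φ₂ + cos φ₁ cos φ₂ cos Δλ, the central angle is δ ≈ 1.722 rad (98.7°).
Interpolate at f = 3/5 with slerp weights a = sin((1−f)δ)/sin δ ≈ 0.643, b = sin(fδ)/sin δ ≈ 0.869.
p = a·p₁ + b·p₂ ≈ (0.074, 0.596, -0.800); φ = arcsin(p_z) ≈ -53.10°, λ = atan2(p_y, p_x) ≈ 82.95°.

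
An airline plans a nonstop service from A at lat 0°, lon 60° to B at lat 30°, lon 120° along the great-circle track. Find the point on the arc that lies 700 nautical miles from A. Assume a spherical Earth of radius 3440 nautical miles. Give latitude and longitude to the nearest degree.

From cos δ = sin φ₁ sin φ₂ + cos φ₁ cos φ₂ cos Δλ, the central angle is δ ≈ 1.123 rad (64.3°). The total great-circle distance is δ·R ≈ 1.123 × 3440 ≈ 3863 nmi, so the target fraction is f = 700/3863 ≈ 0.181.
Interpolate at f ≈ 0.181 with slerp weights a = sin((1−f)δ)/sin δ ≈ 0.882, b = sin(fδ)/sin δ ≈ 0.224.
p = a·p₁ + b·p₂ ≈ (0.344, 0.932, 0.112); φ = arcsin(p_z) ≈ 6.44°, λ = atan2(p_y, p_x) ≈ 69.74°.

≈ lat 6°, lon 70°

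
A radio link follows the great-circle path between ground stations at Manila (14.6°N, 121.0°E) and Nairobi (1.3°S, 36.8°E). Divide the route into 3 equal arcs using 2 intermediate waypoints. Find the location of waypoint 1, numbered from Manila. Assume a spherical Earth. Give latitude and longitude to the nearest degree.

The haversine formula gives a central angle δ ≈ 1.479 rad (84.7°) between the endpoints.
Interpolate at f = 1/3 with slerp weights a = sin((1−f)δ)/sin δ ≈ 0.837, b = sin(fδ)/sin δ ≈ 0.475.
p = a·p₁ + b·p₂ ≈ (-0.037, 0.979, 0.200); φ = arcsin(p_z) ≈ 11.55°, λ = atan2(p_y, p_x) ≈ 92.16°.

≈ 12°N, 92°E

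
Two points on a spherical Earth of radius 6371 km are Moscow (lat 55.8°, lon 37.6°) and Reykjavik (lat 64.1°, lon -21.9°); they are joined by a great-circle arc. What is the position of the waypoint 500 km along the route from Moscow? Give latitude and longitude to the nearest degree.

Write both endpoints as unit vectors p₁, p₂ with components (cos φ cos λ, cos φ sin λ, sin φ).
The central angle between the endpoints is δ = arccos(p₁·p₂) ≈ 0.518 rad (29.7°). The total great-circle distance is δ·R ≈ 0.518 × 6371 ≈ 3303 km, so the target fraction is f = 500/3303 ≈ 0.151.
Interpolate at f ≈ 0.151 with slerp weights a = sin((1−f)δ)/sin δ ≈ 0.859, b = sin(fδ)/sin δ ≈ 0.158.
p = a·p₁ + b·p₂ ≈ (0.447, 0.269, 0.853); φ = arcsin(p_z) ≈ 58.56°, λ = atan2(p_y, p_x) ≈ 31.04°.

≈ lat 59°, lon 31°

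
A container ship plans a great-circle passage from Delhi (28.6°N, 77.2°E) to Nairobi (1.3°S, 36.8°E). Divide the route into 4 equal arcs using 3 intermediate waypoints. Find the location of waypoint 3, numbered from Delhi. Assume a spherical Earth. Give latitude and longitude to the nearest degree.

≈ 7°N, 46°E

Write both endpoints as unit vectors p₁, p₂ with components (cos φ cos λ, cos φ sin λ, sin φ).
The central angle between the endpoints is δ = arccos(p₁·p₂) ≈ 0.853 rad (48.9°).
Interpolate at f = 3/4 with slerp weights a = sin((1−f)δ)/sin δ ≈ 0.281, b = sin(fδ)/sin δ ≈ 0.793.
p = a·p₁ + b·p₂ ≈ (0.689, 0.715, 0.117); φ = arcsin(p_z) ≈ 6.69°, λ = atan2(p_y, p_x) ≈ 46.06°.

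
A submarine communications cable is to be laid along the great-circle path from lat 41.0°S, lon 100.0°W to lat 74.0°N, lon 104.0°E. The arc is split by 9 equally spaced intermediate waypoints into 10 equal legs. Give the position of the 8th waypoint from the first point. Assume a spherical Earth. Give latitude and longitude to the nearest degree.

Write both endpoints as unit vectors p₁, p₂ with components (cos φ cos λ, cos φ sin λ, sin φ).
The central angle between the endpoints is δ = arccos(p₁·p₂) ≈ 2.533 rad (145.2°).
Interpolate at f = 8/10 with slerp weights a = sin((1−f)δ)/sin δ ≈ 0.849, b = sin(fδ)/sin δ ≈ 1.571.
p = a·p₁ + b·p₂ ≈ (-0.216, -0.211, 0.953); φ = arcsin(p_z) ≈ 72.42°, λ = atan2(p_y, p_x) ≈ -135.69°.

≈ lat 72°N, lon 136°W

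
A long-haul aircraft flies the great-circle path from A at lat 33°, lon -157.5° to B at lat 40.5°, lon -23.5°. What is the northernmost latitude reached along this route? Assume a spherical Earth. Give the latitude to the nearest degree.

≈ 63°

The great circle lies in the plane with unit normal n̂ = (p₁ × p₂)/|p₁ × p₂|.
Here n̂_z ≈ +0.461; the vertex latitude is φ_max = arccos|n̂_z| ≈ 62.6°.
Check via Clairaut: cos φ_max = |cos φ₁| · sin C = cos(33.0°)·sin(33.3°) ≈ 0.461, again giving ≈ 62.6°.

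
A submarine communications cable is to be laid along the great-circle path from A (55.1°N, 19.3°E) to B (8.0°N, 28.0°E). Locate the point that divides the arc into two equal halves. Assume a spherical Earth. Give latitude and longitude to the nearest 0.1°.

Convert each endpoint to a unit vector on the sphere (x = cos φ cos λ, y = cos φ sin λ, z = sin φ).
The central angle between the endpoints is δ = arccos(p₁·p₂) ≈ 0.831 rad (47.6°).
Interpolate at f = 1/2 with slerp weights a = sin((1−f)δ)/sin δ ≈ 0.546, b = sin(fδ)/sin δ ≈ 0.546.
p = a·p₁ + b·p₂ ≈ (0.773, 0.357, 0.524); φ = arcsin(p_z) ≈ 31.62°, λ = atan2(p_y, p_x) ≈ 24.82°.

≈ (31.6°N, 24.8°E)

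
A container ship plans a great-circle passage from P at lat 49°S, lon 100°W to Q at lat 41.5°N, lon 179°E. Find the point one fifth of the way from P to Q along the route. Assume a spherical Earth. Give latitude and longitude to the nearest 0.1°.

The haversine formula gives a central angle δ ≈ 2.008 rad (115.0°) between the endpoints.
Interpolate at f = 1/5 with slerp weights a = sin((1−f)δ)/sin δ ≈ 1.103, b = sin(fδ)/sin δ ≈ 0.431.
p = a·p₁ + b·p₂ ≈ (-0.449, -0.707, -0.547); φ = arcsin(p_z) ≈ -33.14°, λ = atan2(p_y, p_x) ≈ -122.40°.

≈ lat 33.1°S, lon 122.4°W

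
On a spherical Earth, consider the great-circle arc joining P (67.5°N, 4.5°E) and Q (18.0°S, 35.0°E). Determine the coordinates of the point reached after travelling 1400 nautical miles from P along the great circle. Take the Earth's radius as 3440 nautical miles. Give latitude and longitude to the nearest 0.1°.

From cos δ = sin φ₁ sin φ₂ + cos φ₁ cos φ₂ cos Δλ, the central angle is δ ≈ 1.543 rad (88.4°). The total great-circle distance is δ·R ≈ 1.543 × 3440 ≈ 5307 nmi, so the target fraction is f = 1400/5307 ≈ 0.264.
Interpolate at f ≈ 0.264 with slerp weights a = sin((1−f)δ)/sin δ ≈ 0.907, b = sin(fδ)/sin δ ≈ 0.396.
p = a·p₁ + b·p₂ ≈ (0.655, 0.243, 0.716); φ = arcsin(p_z) ≈ 45.71°, λ = atan2(p_y, p_x) ≈ 20.39°.

≈ (45.7°N, 20.4°E)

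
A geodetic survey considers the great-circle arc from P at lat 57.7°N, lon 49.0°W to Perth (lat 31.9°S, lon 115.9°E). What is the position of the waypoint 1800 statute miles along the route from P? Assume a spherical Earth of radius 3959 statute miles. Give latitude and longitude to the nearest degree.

≈ lat 75°N, lon 5°E

Write both endpoints as unit vectors p₁, p₂ with components (cos φ cos λ, cos φ sin λ, sin φ).
The central angle between the endpoints is δ = arccos(p₁·p₂) ≈ 2.657 rad (152.2°). The total great-circle distance is δ·R ≈ 2.657 × 3959 ≈ 10517 mi, so the target fraction is f = 1800/10517 ≈ 0.171.
Interpolate at f ≈ 0.171 with slerp weights a = sin((1−f)δ)/sin δ ≈ 1.732, b = sin(fδ)/sin δ ≈ 0.942.
p = a·p₁ + b·p₂ ≈ (0.258, 0.021, 0.966); φ = arcsin(p_z) ≈ 75.01°, λ = atan2(p_y, p_x) ≈ 4.65°.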